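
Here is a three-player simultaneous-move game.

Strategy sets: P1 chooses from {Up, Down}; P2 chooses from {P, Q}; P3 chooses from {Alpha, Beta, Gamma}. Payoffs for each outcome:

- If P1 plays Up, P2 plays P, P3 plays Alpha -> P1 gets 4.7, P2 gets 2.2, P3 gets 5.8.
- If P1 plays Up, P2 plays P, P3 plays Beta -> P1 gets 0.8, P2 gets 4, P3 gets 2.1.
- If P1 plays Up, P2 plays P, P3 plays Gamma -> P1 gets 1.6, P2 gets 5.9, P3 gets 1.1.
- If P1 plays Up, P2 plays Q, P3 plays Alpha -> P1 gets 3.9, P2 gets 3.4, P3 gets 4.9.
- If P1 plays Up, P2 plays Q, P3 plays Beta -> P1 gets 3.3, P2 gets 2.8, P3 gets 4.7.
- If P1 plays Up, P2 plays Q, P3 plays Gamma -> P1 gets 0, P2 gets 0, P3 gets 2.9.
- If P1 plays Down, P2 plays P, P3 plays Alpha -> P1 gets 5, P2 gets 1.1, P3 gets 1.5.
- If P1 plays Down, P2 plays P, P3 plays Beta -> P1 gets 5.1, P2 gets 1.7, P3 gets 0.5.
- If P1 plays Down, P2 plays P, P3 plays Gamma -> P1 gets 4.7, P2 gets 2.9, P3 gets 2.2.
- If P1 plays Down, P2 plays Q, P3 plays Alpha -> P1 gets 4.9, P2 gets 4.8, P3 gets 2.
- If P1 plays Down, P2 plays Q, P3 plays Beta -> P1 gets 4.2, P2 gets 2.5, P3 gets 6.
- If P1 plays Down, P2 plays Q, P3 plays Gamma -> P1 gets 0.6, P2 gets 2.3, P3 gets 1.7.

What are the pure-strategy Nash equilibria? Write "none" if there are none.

(Up, P, Alpha): P1 can switch to Down (4.7 → 5). Not NE.
(Up, P, Beta): P1 can switch to Down (0.8 → 5.1). Not NE.
(Up, P, Gamma): P1 can switch to Down (1.6 → 4.7). Not NE.
(Up, Q, Alpha): P1 can switch to Down (3.9 → 4.9). Not NE.
(Up, Q, Beta): P1 can switch to Down (3.3 → 4.2). Not NE.
(Up, Q, Gamma): P1 can switch to Down (0 → 0.6). Not NE.
(Down, P, Gamma): P1 gets 4.7, best alternative 1.6; P2 gets 2.9, best alternative 2.3; P3 gets 2.2, best alternative 1.5. No profitable deviation — NE.
(Down, Q, Beta): P1 gets 4.2, best alternative 3.3; P2 gets 2.5, best alternative 1.7; P3 gets 6, best alternative 2. No profitable deviation — NE.
(The remaining 4 profiles each have a profitable deviation by the same check.)

The pure Nash equilibria are (Down, P, Gamma) and (Down, Q, Beta).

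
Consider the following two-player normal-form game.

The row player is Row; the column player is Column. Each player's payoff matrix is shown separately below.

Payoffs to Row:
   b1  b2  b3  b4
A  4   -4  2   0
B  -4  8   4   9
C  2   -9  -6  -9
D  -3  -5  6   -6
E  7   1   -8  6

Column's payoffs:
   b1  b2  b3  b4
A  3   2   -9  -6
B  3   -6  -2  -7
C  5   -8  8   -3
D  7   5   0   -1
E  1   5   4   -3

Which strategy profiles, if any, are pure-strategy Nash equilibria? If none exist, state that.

There is no pure-strategy Nash equilibrium.

Row against b1: payoffs 4, -4, 2, -3, 7 → best response E.
Row against b2: payoffs -4, 8, -9, -5, 1 → best response B.
Row against b3: payoffs 2, 4, -6, 6, -8 → best response D.
Row against b4: payoffs 0, 9, -9, -6, 6 → best response B.
Column against A: payoffs 3, 2, -9, -6 → best response b1.
Column against B: payoffs 3, -6, -2, -7 → best response b1.
Column against C: payoffs 5, -8, 8, -3 → best response b3.
Column against D: payoffs 7, 5, 0, -1 → best response b1.
Column against E: payoffs 1, 5, 4, -3 → best response b2.
No profile is a mutual best response for all players.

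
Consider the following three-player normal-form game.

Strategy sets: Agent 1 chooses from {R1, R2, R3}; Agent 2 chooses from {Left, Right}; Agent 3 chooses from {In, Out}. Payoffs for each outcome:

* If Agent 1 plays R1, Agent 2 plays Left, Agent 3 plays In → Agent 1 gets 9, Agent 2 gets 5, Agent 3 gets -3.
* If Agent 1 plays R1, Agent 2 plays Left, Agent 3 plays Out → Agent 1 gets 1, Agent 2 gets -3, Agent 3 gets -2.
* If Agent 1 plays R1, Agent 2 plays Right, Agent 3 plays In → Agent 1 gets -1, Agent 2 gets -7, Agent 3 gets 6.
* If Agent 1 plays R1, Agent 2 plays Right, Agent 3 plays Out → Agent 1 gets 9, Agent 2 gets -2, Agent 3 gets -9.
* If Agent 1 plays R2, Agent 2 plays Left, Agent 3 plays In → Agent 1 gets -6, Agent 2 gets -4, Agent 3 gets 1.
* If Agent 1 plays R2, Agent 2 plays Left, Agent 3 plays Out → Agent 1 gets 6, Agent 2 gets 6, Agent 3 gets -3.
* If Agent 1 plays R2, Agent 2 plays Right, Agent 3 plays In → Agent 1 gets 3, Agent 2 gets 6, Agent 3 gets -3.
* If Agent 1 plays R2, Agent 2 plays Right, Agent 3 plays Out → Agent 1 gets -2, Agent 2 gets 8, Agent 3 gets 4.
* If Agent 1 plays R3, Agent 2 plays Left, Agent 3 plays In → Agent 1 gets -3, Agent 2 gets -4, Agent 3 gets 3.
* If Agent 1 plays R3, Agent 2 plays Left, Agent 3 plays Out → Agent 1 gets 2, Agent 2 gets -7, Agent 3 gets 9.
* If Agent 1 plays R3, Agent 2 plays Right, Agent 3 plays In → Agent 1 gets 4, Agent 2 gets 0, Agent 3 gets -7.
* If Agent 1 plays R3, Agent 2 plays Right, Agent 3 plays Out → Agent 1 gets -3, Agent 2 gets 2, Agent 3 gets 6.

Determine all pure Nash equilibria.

This game has no pure Nash equilibrium.

Agent 1 against (Left, In): payoffs 9, -6, -3 → best response R1.
Agent 1 against (Left, Out): payoffs 1, 6, 2 → best response R2.
Agent 1 against (Right, In): payoffs -1, 3, 4 → best response R3.
Agent 1 against (Right, Out): payoffs 9, -2, -3 → best response R1.
Agent 2 against (R1, In): payoffs 5, -7 → best response Left.
Agent 2 against (R1, Out): payoffs -3, -2 → best response Right.
Agent 2 against (R2, In): payoffs -4, 6 → best response Right.
Agent 2 against (R2, Out): payoffs 6, 8 → best response Right.
Agent 2 against (R3, In): payoffs -4, 0 → best response Right.
Agent 2 against (R3, Out): payoffs -7, 2 → best response Right.
Agent 3 against (R1, Left): payoffs -3, -2 → best response Out.
Agent 3 against (R1, Right): payoffs 6, -9 → best response In.
Agent 3 against (R2, Left): payoffs 1, -3 → best response In.
Agent 3 against (R2, Right): payoffs -3, 4 → best response Out.
Agent 3 against (R3, Left): payoffs 3, 9 → best response Out.
Agent 3 against (R3, Right): payoffs -7, 6 → best response Out.
No profile is a mutual best response for all players.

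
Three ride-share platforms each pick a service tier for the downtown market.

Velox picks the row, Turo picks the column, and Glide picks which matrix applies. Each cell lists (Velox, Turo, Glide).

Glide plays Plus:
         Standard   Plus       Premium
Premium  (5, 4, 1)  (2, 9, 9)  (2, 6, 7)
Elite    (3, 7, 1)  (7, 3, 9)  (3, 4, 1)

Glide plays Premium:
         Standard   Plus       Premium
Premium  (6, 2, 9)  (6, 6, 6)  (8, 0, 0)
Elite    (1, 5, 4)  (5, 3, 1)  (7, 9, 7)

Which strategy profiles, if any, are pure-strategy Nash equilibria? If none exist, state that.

Velox against (Standard, Plus): payoffs 5, 3 → best response Premium.
Velox against (Standard, Premium): payoffs 6, 1 → best response Premium.
Velox against (Plus, Plus): payoffs 2, 7 → best response Elite.
Velox against (Plus, Premium): payoffs 6, 5 → best response Premium.
Velox against (Premium, Plus): payoffs 2, 3 → best response Elite.
Velox against (Premium, Premium): payoffs 8, 7 → best response Premium.
Turo against (Premium, Plus): payoffs 4, 9, 6 → best response Plus.
Turo against (Premium, Premium): payoffs 2, 6, 0 → best response Plus.
Turo against (Elite, Plus): payoffs 7, 3, 4 → best response Standard.
Turo against (Elite, Premium): payoffs 5, 3, 9 → best response Premium.
Glide against (Premium, Standard): payoffs 1, 9 → best response Premium.
Glide against (Premium, Plus): payoffs 9, 6 → best response Plus.
Glide against (Premium, Premium): payoffs 7, 0 → best response Plus.
Glide against (Elite, Standard): payoffs 1, 4 → best response Premium.
Glide against (Elite, Plus): payoffs 9, 1 → best response Plus.
Glide against (Elite, Premium): payoffs 1, 7 → best response Premium.
No profile is a mutual best response for all players.

No pure-strategy Nash equilibrium.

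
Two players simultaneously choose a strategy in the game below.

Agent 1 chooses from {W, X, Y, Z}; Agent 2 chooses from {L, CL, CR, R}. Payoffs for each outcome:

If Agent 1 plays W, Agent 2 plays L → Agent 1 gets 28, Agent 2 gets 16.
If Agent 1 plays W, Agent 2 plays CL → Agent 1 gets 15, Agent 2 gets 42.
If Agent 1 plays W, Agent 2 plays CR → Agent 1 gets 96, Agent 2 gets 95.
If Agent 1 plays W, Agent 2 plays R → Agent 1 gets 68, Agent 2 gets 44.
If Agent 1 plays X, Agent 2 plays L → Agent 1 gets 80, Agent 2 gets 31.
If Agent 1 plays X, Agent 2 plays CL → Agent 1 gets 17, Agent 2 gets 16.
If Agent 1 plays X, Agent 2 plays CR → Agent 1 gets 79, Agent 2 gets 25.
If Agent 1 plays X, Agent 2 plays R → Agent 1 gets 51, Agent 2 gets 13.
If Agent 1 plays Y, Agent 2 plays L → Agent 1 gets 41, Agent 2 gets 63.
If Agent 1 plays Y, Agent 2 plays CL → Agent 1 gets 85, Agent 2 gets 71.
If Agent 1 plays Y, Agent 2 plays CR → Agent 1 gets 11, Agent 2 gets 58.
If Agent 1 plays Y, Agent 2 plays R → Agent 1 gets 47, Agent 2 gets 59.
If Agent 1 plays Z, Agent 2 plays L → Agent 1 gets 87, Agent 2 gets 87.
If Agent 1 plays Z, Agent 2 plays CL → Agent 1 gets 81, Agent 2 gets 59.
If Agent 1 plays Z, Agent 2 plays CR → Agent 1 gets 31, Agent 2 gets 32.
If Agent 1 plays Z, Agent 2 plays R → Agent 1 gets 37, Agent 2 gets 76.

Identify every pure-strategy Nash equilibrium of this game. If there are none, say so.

Agent 1 against L: payoffs 28, 80, 41, 87 → best response Z.
Agent 1 against CL: payoffs 15, 17, 85, 81 → best response Y.
Agent 1 against CR: payoffs 96, 79, 11, 31 → best response W.
Agent 1 against R: payoffs 68, 51, 47, 37 → best response W.
Agent 2 against W: payoffs 16, 42, 95, 44 → best response CR.
Agent 2 against X: payoffs 31, 16, 25, 13 → best response L.
Agent 2 against Y: payoffs 63, 71, 58, 59 → best response CL.
Agent 2 against Z: payoffs 87, 59, 32, 76 → best response L.
Mutual best responses: (W, CR); (Y, CL); (Z, L).

Pure-strategy Nash equilibria: (W, CR) and (Y, CL) and (Z, L)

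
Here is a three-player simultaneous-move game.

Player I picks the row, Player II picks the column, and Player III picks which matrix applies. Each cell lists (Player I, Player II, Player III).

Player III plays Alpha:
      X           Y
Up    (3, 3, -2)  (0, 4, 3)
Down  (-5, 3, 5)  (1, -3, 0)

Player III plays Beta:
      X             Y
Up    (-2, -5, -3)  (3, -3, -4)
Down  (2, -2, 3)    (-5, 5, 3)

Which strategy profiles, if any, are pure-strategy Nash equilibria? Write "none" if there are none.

There is no pure-strategy Nash equilibrium.

For each player, find the best response to each opponent profile; mutual best responses are the pure NE.
Player I against (X, Alpha): payoffs 3, -5 → best response Up.
Player I against (X, Beta): payoffs -2, 2 → best response Down.
Player I against (Y, Alpha): payoffs 0, 1 → best response Down.
Player I against (Y, Beta): payoffs 3, -5 → best response Up.
Player II against (Up, Alpha): payoffs 3, 4 → best response Y.
Player II against (Up, Beta): payoffs -5, -3 → best response Y.
Player II against (Down, Alpha): payoffs 3, -3 → best response X.
Player II against (Down, Beta): payoffs -2, 5 → best response Y.
Player III against (Up, X): payoffs -2, -3 → best response Alpha.
Player III against (Up, Y): payoffs 3, -4 → best response Alpha.
Player III against (Down, X): payoffs 5, 3 → best response Alpha.
Player III against (Down, Y): payoffs 0, 3 → best response Beta.
No profile is a mutual best response for all players.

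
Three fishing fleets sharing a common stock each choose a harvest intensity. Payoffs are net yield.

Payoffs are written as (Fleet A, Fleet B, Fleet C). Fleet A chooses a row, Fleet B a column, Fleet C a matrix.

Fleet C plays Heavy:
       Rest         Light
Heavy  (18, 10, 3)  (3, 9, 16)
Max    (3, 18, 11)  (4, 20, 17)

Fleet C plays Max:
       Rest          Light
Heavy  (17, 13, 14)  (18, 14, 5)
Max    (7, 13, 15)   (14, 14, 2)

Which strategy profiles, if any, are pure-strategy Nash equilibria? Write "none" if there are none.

(Max, Light, Heavy)

(Heavy, Rest, Heavy): Fleet C can switch to Max (3 → 14). Not NE.
(Heavy, Rest, Max): Fleet B can switch to Light (13 → 14). Not NE.
(Heavy, Light, Heavy): Fleet A can switch to Max (3 → 4). Not NE.
(Heavy, Light, Max): Fleet C can switch to Heavy (5 → 16). Not NE.
(Max, Rest, Heavy): Fleet A can switch to Heavy (3 → 18). Not NE.
(Max, Rest, Max): Fleet A can switch to Heavy (7 → 17). Not NE.
(Max, Light, Heavy): Fleet A gets 4, best alternative 3; Fleet B gets 20, best alternative 18; Fleet C gets 17, best alternative 2. No profitable deviation — NE.
(Max, Light, Max): Fleet A can switch to Heavy (14 → 18). Not NE.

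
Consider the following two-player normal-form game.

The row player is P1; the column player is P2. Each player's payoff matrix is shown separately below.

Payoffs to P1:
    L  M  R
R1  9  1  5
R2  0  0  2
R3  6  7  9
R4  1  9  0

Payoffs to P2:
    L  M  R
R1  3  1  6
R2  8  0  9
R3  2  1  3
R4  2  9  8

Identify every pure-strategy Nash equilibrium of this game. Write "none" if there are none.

P1 against L: payoffs 9, 0, 6, 1 → best response R1.
P1 against M: payoffs 1, 0, 7, 9 → best response R4.
P1 against R: payoffs 5, 2, 9, 0 → best response R3.
P2 against R1: payoffs 3, 1, 6 → best response R.
P2 against R2: payoffs 8, 0, 9 → best response R.
P2 against R3: payoffs 2, 1, 3 → best response R.
P2 against R4: payoffs 2, 9, 8 → best response M.
Mutual best responses: (R3, R); (R4, M).

The pure Nash equilibria are (R3, R), (R4, M).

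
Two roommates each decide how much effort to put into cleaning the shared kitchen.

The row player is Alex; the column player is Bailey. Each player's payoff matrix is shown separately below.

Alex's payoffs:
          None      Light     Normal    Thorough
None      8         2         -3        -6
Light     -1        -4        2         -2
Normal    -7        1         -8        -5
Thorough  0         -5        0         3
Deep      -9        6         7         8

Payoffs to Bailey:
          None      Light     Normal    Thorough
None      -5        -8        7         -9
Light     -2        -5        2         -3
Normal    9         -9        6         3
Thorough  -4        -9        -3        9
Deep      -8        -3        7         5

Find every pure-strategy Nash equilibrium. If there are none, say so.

The unique pure-strategy Nash equilibrium is (Deep, Normal).

For each player, find the best response to each opponent profile; mutual best responses are the pure NE.
Alex against None: payoffs 8, -1, -7, 0, -9 → best response None.
Alex against Light: payoffs 2, -4, 1, -5, 6 → best response Deep.
Alex against Normal: payoffs -3, 2, -8, 0, 7 → best response Deep.
Alex against Thorough: payoffs -6, -2, -5, 3, 8 → best response Deep.
Bailey against None: payoffs -5, -8, 7, -9 → best response Normal.
Bailey against Light: payoffs -2, -5, 2, -3 → best response Normal.
Bailey against Normal: payoffs 9, -9, 6, 3 → best response None.
Bailey against Thorough: payoffs -4, -9, -3, 9 → best response Thorough.
Bailey against Deep: payoffs -8, -3, 7, 5 → best response Normal.
Mutual best responses: (Deep, Normal).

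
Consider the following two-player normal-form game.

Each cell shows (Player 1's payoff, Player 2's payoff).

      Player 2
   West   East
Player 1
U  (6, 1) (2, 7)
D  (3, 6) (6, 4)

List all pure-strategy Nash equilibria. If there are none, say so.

(U, West): Player 2 can switch to East (1 → 7). Not NE.
(U, East): Player 1 can switch to D (2 → 6). Not NE.
(D, West): Player 1 can switch to U (3 → 6). Not NE.
(D, East): Player 2 can switch to West (4 → 6). Not NE.

There is no pure-strategy Nash equilibrium.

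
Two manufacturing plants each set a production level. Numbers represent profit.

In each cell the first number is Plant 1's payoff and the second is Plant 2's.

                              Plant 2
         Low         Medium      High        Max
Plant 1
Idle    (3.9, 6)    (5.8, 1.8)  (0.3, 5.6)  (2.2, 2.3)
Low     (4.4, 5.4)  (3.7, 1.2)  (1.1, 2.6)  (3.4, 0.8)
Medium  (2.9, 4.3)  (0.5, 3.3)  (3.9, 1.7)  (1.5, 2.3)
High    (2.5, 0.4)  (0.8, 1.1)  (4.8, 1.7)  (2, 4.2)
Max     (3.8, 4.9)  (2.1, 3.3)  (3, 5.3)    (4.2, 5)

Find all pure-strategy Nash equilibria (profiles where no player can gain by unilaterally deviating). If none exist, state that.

The unique pure-strategy Nash equilibrium is (Low, Low).

Plant 1 against Low: payoffs 3.9, 4.4, 2.9, 2.5, 3.8 → best response Low.
Plant 1 against Medium: payoffs 5.8, 3.7, 0.5, 0.8, 2.1 → best response Idle.
Plant 1 against High: payoffs 0.3, 1.1, 3.9, 4.8, 3 → best response High.
Plant 1 against Max: payoffs 2.2, 3.4, 1.5, 2, 4.2 → best response Max.
Plant 2 against Idle: payoffs 6, 1.8, 5.6, 2.3 → best response Low.
Plant 2 against Low: payoffs 5.4, 1.2, 2.6, 0.8 → best response Low.
Plant 2 against Medium: payoffs 4.3, 3.3, 1.7, 2.3 → best response Low.
Plant 2 against High: payoffs 0.4, 1.1, 1.7, 4.2 → best response Max.
Plant 2 against Max: payoffs 4.9, 3.3, 5.3, 5 → best response High.
Mutual best responses: (Low, Low).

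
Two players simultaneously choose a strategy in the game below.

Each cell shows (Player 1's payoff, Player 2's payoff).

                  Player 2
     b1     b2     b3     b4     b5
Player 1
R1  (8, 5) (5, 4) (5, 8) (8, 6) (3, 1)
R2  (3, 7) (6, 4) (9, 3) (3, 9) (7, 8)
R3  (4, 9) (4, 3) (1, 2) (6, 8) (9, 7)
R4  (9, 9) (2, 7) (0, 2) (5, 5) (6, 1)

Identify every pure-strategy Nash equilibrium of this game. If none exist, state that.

(R1, b1): Player 1 can switch to R4 (8 → 9). Not NE.
(R1, b2): Player 1 can switch to R2 (5 → 6). Not NE.
(R1, b3): Player 1 can switch to R2 (5 → 9). Not NE.
(R1, b4): Player 2 can switch to b3 (6 → 8). Not NE.
(R1, b5): Player 1 can switch to R2 (3 → 7). Not NE.
(R2, b1): Player 1 can switch to R1 (3 → 8). Not NE.
(R4, b1): Player 1 gets 9, best alternative 8; Player 2 gets 9, best alternative 7. No profitable deviation — NE.
(The remaining 13 profiles each have a profitable deviation by the same check.)

Pure NE: (R4, b1)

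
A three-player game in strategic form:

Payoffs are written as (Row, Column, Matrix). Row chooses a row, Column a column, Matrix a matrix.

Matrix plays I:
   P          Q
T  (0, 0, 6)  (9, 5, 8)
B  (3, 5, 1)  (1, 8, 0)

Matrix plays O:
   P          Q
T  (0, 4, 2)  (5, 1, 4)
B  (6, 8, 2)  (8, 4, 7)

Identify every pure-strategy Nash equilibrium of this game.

Pure-strategy Nash equilibria: (T, Q, I) and (B, P, O)

Row against (P, I): payoffs 0, 3 → best response B.
Row against (P, O): payoffs 0, 6 → best response B.
Row against (Q, I): payoffs 9, 1 → best response T.
Row against (Q, O): payoffs 5, 8 → best response B.
Column against (T, I): payoffs 0, 5 → best response Q.
Column against (T, O): payoffs 4, 1 → best response P.
Column against (B, I): payoffs 5, 8 → best response Q.
Column against (B, O): payoffs 8, 4 → best response P.
Matrix against (T, P): payoffs 6, 2 → best response I.
Matrix against (T, Q): payoffs 8, 4 → best response I.
Matrix against (B, P): payoffs 1, 2 → best response O.
Matrix against (B, Q): payoffs 0, 7 → best response O.
Mutual best responses: (T, Q, I); (B, P, O).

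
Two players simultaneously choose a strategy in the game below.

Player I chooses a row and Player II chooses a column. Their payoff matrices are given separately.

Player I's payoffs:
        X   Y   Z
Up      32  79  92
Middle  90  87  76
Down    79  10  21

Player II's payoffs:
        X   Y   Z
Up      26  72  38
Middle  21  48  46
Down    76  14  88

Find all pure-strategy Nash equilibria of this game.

(Middle, Y)

For each strategy profile, look for a profitable unilateral deviation.
(Up, X): Player I can switch to Middle (32 → 90). Not NE.
(Up, Y): Player I can switch to Middle (79 → 87). Not NE.
(Up, Z): Player II can switch to Y (38 → 72). Not NE.
(Middle, X): Player II can switch to Y (21 → 48). Not NE.
(Middle, Y): Player I gets 87, best alternative 79; Player II gets 48, best alternative 46. No profitable deviation — NE.
(Middle, Z): Player I can switch to Up (76 → 92). Not NE.
(Down, X): Player I can switch to Middle (79 → 90). Not NE.
(The remaining 2 profiles each have a profitable deviation by the same check.)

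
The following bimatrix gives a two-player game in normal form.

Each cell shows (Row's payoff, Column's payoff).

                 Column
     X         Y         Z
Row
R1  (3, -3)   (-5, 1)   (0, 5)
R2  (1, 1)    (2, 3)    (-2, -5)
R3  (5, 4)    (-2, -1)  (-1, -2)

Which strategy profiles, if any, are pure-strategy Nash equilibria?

(R1, X): Row can switch to R3 (3 → 5). Not NE.
(R1, Y): Row can switch to R2 (-5 → 2). Not NE.
(R1, Z): Row gets 0, best alternative -1; Column gets 5, best alternative 1. No profitable deviation — NE.
(R2, X): Row can switch to R1 (1 → 3). Not NE.
(R2, Y): Row gets 2, best alternative -2; Column gets 3, best alternative 1. No profitable deviation — NE.
(R2, Z): Row can switch to R1 (-2 → 0). Not NE.
(R3, X): Row gets 5, best alternative 3; Column gets 4, best alternative -1. No profitable deviation — NE.
(R3, Y): Row can switch to R2 (-2 → 2). Not NE.
(R3, Z): Row can switch to R1 (-1 → 0). Not NE.

The pure Nash equilibria are (R1, Z) and (R2, Y) and (R3, X).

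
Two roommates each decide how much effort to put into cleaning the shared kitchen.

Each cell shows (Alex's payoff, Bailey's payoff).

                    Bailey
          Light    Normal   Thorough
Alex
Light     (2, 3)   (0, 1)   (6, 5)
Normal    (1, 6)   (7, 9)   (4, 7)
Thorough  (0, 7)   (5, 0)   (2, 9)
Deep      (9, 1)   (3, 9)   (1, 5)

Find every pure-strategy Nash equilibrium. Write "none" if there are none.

Pure-strategy Nash equilibria: (Light, Thorough) and (Normal, Normal)

Alex against Light: payoffs 2, 1, 0, 9 → best response Deep.
Alex against Normal: payoffs 0, 7, 5, 3 → best response Normal.
Alex against Thorough: payoffs 6, 4, 2, 1 → best response Light.
Bailey against Light: payoffs 3, 1, 5 → best response Thorough.
Bailey against Normal: payoffs 6, 9, 7 → best response Normal.
Bailey against Thorough: payoffs 7, 0, 9 → best response Thorough.
Bailey against Deep: payoffs 1, 9, 5 → best response Normal.
Mutual best responses: (Light, Thorough); (Normal, Normal).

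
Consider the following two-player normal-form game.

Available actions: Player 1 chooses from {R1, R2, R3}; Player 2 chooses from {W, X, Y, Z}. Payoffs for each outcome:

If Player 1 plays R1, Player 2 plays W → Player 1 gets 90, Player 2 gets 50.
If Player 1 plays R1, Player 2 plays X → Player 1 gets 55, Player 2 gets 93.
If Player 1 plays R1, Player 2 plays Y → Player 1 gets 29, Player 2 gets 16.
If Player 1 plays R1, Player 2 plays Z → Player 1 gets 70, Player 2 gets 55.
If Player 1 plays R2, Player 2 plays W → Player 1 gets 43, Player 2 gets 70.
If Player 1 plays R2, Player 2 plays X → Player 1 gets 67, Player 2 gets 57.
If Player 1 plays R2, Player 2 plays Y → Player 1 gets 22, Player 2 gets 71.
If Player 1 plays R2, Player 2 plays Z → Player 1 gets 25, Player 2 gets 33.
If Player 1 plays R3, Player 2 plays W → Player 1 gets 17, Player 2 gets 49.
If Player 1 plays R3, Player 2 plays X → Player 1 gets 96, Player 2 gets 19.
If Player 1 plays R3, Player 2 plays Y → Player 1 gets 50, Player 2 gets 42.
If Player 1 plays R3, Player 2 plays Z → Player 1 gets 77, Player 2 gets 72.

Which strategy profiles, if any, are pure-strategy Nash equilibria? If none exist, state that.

Mark each player's best response to every combination of opponents' strategies; a profile where every player is best-responding is a pure Nash equilibrium.
Player 1 against W: payoffs 90, 43, 17 → best response R1.
Player 1 against X: payoffs 55, 67, 96 → best response R3.
Player 1 against Y: payoffs 29, 22, 50 → best response R3.
Player 1 against Z: payoffs 70, 25, 77 → best response R3.
Player 2 against R1: payoffs 50, 93, 16, 55 → best response X.
Player 2 against R2: payoffs 70, 57, 71, 33 → best response Y.
Player 2 against R3: payoffs 49, 19, 42, 72 → best response Z.
Mutual best responses: (R3, Z).

The unique pure-strategy Nash equilibrium is (R3, Z).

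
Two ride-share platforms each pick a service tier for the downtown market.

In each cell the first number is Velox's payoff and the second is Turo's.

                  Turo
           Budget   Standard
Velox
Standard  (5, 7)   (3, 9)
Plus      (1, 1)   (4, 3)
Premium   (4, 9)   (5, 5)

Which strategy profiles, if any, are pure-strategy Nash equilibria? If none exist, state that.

There is no pure-strategy Nash equilibrium.

For each player, find the best response to each opponent profile; mutual best responses are the pure NE.
Velox against Budget: payoffs 5, 1, 4 → best response Standard.
Velox against Standard: payoffs 3, 4, 5 → best response Premium.
Turo against Standard: payoffs 7, 9 → best response Standard.
Turo against Plus: payoffs 1, 3 → best response Standard.
Turo against Premium: payoffs 9, 5 → best response Budget.
No profile is a mutual best response for all players.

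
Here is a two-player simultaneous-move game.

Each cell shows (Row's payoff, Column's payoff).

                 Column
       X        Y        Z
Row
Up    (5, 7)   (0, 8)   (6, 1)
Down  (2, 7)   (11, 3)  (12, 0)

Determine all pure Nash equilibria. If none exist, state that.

There is no pure-strategy Nash equilibrium.

(Up, X): Column can switch to Y (7 → 8). Not NE.
(Up, Y): Row can switch to Down (0 → 11). Not NE.
(Up, Z): Row can switch to Down (6 → 12). Not NE.
(Down, X): Row can switch to Up (2 → 5). Not NE.
(Down, Y): Column can switch to X (3 → 7). Not NE.
(Down, Z): Column can switch to X (0 → 7). Not NE.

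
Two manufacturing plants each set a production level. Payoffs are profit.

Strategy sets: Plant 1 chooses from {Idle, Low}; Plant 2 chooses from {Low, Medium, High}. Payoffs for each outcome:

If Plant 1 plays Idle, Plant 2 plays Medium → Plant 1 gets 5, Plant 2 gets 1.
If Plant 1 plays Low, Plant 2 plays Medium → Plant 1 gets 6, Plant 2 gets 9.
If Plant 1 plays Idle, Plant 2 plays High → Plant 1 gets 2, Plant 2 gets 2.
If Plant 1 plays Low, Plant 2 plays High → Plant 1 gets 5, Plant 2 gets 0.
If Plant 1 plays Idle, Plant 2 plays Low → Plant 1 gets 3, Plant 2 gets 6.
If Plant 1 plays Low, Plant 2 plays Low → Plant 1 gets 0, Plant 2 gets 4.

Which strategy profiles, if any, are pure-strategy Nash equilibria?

Pure-strategy Nash equilibria: (Idle, Low); (Low, Medium)

Plant 1 against Low: payoffs 3, 0 → best response Idle.
Plant 1 against Medium: payoffs 5, 6 → best response Low.
Plant 1 against High: payoffs 2, 5 → best response Low.
Plant 2 against Idle: payoffs 6, 1, 2 → best response Low.
Plant 2 against Low: payoffs 4, 9, 0 → best response Medium.
Mutual best responses: (Idle, Low); (Low, Medium).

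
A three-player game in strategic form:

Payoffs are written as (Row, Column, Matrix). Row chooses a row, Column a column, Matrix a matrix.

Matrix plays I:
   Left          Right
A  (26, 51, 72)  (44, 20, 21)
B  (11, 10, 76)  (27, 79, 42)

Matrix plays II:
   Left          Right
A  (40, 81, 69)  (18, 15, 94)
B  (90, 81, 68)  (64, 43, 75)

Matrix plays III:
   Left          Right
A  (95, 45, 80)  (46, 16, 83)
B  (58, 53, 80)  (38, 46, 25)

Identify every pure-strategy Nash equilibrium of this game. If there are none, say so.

Check each profile: it is a Nash equilibrium iff no player can strictly gain by switching unilaterally.
(A, Left, I): Matrix can switch to III (72 → 80). Not NE.
(A, Left, II): Row can switch to B (40 → 90). Not NE.
(A, Left, III): Row gets 95, best alternative 58; Column gets 45, best alternative 16; Matrix gets 80, best alternative 72. No profitable deviation — NE.
(A, Right, I): Column can switch to Left (20 → 51). Not NE.
(A, Right, II): Row can switch to B (18 → 64). Not NE.
(A, Right, III): Column can switch to Left (16 → 45). Not NE.
(B, Left, I): Row can switch to A (11 → 26). Not NE.
(B, Left, II): Matrix can switch to I (68 → 76). Not NE.
(B, Left, III): Row can switch to A (58 → 95). Not NE.
(The remaining 3 profiles each have a profitable deviation by the same check.)

The unique pure-strategy Nash equilibrium is (A, Left, III).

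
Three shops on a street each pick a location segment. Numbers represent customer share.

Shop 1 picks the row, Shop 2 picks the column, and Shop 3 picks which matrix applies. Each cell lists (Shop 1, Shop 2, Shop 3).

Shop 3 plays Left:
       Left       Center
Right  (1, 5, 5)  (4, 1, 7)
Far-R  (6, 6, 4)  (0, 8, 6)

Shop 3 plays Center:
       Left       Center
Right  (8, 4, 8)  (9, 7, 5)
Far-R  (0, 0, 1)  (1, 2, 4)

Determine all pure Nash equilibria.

(Right, Left, Left): Shop 1 can switch to Far-R (1 → 6). Not NE.
(Right, Left, Center): Shop 2 can switch to Center (4 → 7). Not NE.
(Right, Center, Left): Shop 2 can switch to Left (1 → 5). Not NE.
(Right, Center, Center): Shop 3 can switch to Left (5 → 7). Not NE.
(Far-R, Left, Left): Shop 2 can switch to Center (6 → 8). Not NE.
(Far-R, Left, Center): Shop 1 can switch to Right (0 → 8). Not NE.
(Far-R, Center, Left): Shop 1 can switch to Right (0 → 4). Not NE.
(Far-R, Center, Center): Shop 1 can switch to Right (1 → 9). Not NE.

No pure-strategy Nash equilibrium.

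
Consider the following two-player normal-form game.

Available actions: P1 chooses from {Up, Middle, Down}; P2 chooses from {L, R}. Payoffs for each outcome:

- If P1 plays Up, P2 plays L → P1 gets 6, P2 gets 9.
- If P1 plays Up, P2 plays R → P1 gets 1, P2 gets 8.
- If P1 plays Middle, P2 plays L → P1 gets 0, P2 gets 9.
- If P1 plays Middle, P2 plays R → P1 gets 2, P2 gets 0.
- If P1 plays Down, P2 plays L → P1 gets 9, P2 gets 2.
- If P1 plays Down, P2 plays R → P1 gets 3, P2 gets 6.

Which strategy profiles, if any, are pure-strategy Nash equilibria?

The unique pure-strategy Nash equilibrium is (Down, R).

P1 against L: payoffs 6, 0, 9 → best response Down.
P1 against R: payoffs 1, 2, 3 → best response Down.
P2 against Up: payoffs 9, 8 → best response L.
P2 against Middle: payoffs 9, 0 → best response L.
P2 against Down: payoffs 2, 6 → best response R.
Mutual best responses: (Down, R).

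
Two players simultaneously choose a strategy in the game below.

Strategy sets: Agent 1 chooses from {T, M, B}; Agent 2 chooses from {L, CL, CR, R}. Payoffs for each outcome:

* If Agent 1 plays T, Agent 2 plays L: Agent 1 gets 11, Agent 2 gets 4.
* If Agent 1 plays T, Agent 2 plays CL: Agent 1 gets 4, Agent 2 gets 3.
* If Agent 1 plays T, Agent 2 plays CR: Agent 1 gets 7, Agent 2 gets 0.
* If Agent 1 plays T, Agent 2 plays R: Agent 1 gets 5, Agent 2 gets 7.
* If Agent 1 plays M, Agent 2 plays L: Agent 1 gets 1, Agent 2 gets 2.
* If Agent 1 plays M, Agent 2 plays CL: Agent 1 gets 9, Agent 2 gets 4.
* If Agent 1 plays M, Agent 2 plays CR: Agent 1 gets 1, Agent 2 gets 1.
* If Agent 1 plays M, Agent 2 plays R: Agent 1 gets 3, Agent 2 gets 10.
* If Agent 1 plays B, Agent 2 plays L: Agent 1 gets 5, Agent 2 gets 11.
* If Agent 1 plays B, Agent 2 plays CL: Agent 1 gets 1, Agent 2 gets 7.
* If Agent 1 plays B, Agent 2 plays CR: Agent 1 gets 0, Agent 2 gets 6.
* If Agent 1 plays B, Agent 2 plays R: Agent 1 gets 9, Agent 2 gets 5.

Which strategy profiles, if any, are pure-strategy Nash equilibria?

(T, L): Agent 2 can switch to R (4 → 7). Not NE.
(T, CL): Agent 1 can switch to M (4 → 9). Not NE.
(T, CR): Agent 2 can switch to L (0 → 4). Not NE.
(T, R): Agent 1 can switch to B (5 → 9). Not NE.
(M, L): Agent 1 can switch to T (1 → 11). Not NE.
(M, CL): Agent 2 can switch to R (4 → 10). Not NE.
(M, CR): Agent 1 can switch to T (1 → 7). Not NE.
(M, R): Agent 1 can switch to T (3 → 5). Not NE.
(B, L): Agent 1 can switch to T (5 → 11). Not NE.
(B, CL): Agent 1 can switch to T (1 → 4). Not NE.
(B, CR): Agent 1 can switch to T (0 → 7). Not NE.
(B, R): Agent 2 can switch to L (5 → 11). Not NE.

There is no pure-strategy Nash equilibrium.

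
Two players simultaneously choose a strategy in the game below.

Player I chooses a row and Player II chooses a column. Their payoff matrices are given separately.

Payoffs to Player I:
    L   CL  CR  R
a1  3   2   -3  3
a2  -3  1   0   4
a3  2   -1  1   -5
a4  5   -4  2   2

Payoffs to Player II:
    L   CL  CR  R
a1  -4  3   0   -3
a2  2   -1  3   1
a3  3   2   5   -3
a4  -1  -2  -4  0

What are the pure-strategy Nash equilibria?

Mark each player's best response to every combination of opponents' strategies; a profile where every player is best-responding is a pure Nash equilibrium.
Player I against L: payoffs 3, -3, 2, 5 → best response a4.
Player I against CL: payoffs 2, 1, -1, -4 → best response a1.
Player I against CR: payoffs -3, 0, 1, 2 → best response a4.
Player I against R: payoffs 3, 4, -5, 2 → best response a2.
Player II against a1: payoffs -4, 3, 0, -3 → best response CL.
Player II against a2: payoffs 2, -1, 3, 1 → best response CR.
Player II against a3: payoffs 3, 2, 5, -3 → best response CR.
Player II against a4: payoffs -1, -2, -4, 0 → best response R.
Mutual best responses: (a1, CL).

Pure NE: (a1, CL)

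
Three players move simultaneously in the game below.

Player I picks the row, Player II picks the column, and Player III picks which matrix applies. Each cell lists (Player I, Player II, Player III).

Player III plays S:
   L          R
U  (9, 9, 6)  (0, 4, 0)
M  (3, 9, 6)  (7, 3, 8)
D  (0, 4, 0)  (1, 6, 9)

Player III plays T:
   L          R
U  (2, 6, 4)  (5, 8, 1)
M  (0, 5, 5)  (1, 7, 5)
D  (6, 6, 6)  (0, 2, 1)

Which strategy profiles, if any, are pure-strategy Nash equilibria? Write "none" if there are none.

(U, L, S) and (U, R, T) and (D, L, T)

(U, L, S): Player I gets 9, best alternative 3; Player II gets 9, best alternative 4; Player III gets 6, best alternative 4. No profitable deviation — NE.
(U, L, T): Player I can switch to D (2 → 6). Not NE.
(U, R, S): Player I can switch to M (0 → 7). Not NE.
(U, R, T): Player I gets 5, best alternative 1; Player II gets 8, best alternative 6; Player III gets 1, best alternative 0. No profitable deviation — NE.
(M, L, S): Player I can switch to U (3 → 9). Not NE.
(M, L, T): Player I can switch to U (0 → 2). Not NE.
(M, R, S): Player II can switch to L (3 → 9). Not NE.
(M, R, T): Player I can switch to U (1 → 5). Not NE.
(D, L, S): Player I can switch to U (0 → 9). Not NE.
(D, L, T): Player I gets 6, best alternative 2; Player II gets 6, best alternative 2; Player III gets 6, best alternative 0. No profitable deviation — NE.
(D, R, S): Player I can switch to M (1 → 7). Not NE.
(D, R, T): Player I can switch to U (0 → 5). Not NE.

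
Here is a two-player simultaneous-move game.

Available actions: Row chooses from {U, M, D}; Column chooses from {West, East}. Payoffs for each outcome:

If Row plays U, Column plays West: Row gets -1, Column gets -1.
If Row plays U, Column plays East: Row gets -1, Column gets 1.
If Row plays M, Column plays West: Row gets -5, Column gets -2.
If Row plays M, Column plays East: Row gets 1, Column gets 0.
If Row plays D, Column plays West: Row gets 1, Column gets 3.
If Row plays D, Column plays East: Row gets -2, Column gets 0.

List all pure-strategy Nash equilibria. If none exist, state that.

The pure Nash equilibria are (M, East), (D, West).

Row against West: payoffs -1, -5, 1 → best response D.
Row against East: payoffs -1, 1, -2 → best response M.
Column against U: payoffs -1, 1 → best response East.
Column against M: payoffs -2, 0 → best response East.
Column against D: payoffs 3, 0 → best response West.
Mutual best responses: (M, East); (D, West).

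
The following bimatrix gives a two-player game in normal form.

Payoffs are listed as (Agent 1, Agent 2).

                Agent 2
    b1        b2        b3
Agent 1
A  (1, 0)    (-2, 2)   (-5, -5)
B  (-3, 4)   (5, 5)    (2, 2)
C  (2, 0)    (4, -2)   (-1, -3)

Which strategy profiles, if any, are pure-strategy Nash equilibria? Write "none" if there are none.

The pure Nash equilibria are (B, b2) and (C, b1).

Mark each player's best response to every combination of opponents' strategies; a profile where every player is best-responding is a pure Nash equilibrium.
Agent 1 against b1: payoffs 1, -3, 2 → best response C.
Agent 1 against b2: payoffs -2, 5, 4 → best response B.
Agent 1 against b3: payoffs -5, 2, -1 → best response B.
Agent 2 against A: payoffs 0, 2, -5 → best response b2.
Agent 2 against B: payoffs 4, 5, 2 → best response b2.
Agent 2 against C: payoffs 0, -2, -3 → best response b1.
Mutual best responses: (B, b2); (C, b1).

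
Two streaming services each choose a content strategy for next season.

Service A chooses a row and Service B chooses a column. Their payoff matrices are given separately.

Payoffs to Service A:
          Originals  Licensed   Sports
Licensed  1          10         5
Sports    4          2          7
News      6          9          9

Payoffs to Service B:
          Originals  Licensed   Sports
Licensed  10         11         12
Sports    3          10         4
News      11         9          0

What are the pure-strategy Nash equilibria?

Service A against Originals: payoffs 1, 4, 6 → best response News.
Service A against Licensed: payoffs 10, 2, 9 → best response Licensed.
Service A against Sports: payoffs 5, 7, 9 → best response News.
Service B against Licensed: payoffs 10, 11, 12 → best response Sports.
Service B against Sports: payoffs 3, 10, 4 → best response Licensed.
Service B against News: payoffs 11, 9, 0 → best response Originals.
Mutual best responses: (News, Originals).

The unique pure-strategy Nash equilibrium is (News, Originals).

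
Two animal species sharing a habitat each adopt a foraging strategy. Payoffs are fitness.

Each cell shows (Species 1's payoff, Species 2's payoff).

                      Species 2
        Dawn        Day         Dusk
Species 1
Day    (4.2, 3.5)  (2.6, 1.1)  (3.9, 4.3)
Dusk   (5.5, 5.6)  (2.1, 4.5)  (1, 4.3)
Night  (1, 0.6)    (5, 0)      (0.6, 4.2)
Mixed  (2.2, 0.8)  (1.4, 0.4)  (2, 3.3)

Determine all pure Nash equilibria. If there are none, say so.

The pure Nash equilibria are (Day, Dusk); (Dusk, Dawn).

Mark each player's best response to every combination of opponents' strategies; a profile where every player is best-responding is a pure Nash equilibrium.
Species 1 against Dawn: payoffs 4.2, 5.5, 1, 2.2 → best response Dusk.
Species 1 against Day: payoffs 2.6, 2.1, 5, 1.4 → best response Night.
Species 1 against Dusk: payoffs 3.9, 1, 0.6, 2 → best response Day.
Species 2 against Day: payoffs 3.5, 1.1, 4.3 → best response Dusk.
Species 2 against Dusk: payoffs 5.6, 4.5, 4.3 → best response Dawn.
Species 2 against Night: payoffs 0.6, 0, 4.2 → best response Dusk.
Species 2 against Mixed: payoffs 0.8, 0.4, 3.3 → best response Dusk.
Mutual best responses: (Day, Dusk); (Dusk, Dawn).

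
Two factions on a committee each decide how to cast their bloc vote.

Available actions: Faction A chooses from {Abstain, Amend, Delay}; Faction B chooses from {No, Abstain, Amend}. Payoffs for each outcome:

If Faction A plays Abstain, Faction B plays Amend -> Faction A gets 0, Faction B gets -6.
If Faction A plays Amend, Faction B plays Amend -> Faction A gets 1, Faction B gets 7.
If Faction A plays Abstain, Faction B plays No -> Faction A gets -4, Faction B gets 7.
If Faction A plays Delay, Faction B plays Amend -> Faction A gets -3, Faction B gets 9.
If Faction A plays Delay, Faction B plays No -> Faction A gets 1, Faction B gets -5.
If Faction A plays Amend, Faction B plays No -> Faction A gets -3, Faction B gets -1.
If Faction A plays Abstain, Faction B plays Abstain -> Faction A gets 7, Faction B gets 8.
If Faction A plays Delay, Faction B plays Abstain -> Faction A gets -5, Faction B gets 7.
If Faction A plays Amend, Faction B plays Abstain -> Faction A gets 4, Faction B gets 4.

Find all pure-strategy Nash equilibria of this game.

Pure-strategy Nash equilibria: (Abstain, Abstain), (Amend, Amend)

Faction A against No: payoffs -4, -3, 1 → best response Delay.
Faction A against Abstain: payoffs 7, 4, -5 → best response Abstain.
Faction A against Amend: payoffs 0, 1, -3 → best response Amend.
Faction B against Abstain: payoffs 7, 8, -6 → best response Abstain.
Faction B against Amend: payoffs -1, 4, 7 → best response Amend.
Faction B against Delay: payoffs -5, 7, 9 → best response Amend.
Mutual best responses: (Abstain, Abstain); (Amend, Amend).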